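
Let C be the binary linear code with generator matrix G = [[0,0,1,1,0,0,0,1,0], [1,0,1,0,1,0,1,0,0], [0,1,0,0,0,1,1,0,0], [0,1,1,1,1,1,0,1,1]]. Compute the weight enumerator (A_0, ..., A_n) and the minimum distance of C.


Weight distribution: A_0 = 1, A_3 = 4, A_4 = 3, A_5 = 2, A_6 = 4, A_7 = 2. Minimum distance d = 3.

Enumerate all 2^4 = 16 messages m ∈ F_2^4.
For each, compute codeword c = mG in F_2^9, then tally its weight.
  m = 0000 → c = 000000000, weight = 0.
  m = 1000 → c = 001100010, weight = 3.
  m = 0100 → c = 101010100, weight = 4.
  m = 1100 → c = 100110110, weight = 5.
  m = 0010 → c = 010001100, weight = 3.
  m = 1010 → c = 011101110, weight = 6.
  m = 0110 → c = 111011000, weight = 5.
  m = 1110 → c = 110111010, weight = 6.
  m = 0001 → c = 011111011, weight = 7.
  m = 1001 → c = 010011001, weight = 4.
  m = 0101 → c = 110101111, weight = 7.
  m = 1101 → c = 111001101, weight = 6.
  m = 0011 → c = 001110111, weight = 6.
  m = 1011 → c = 000010101, weight = 3.
  m = 0111 → c = 100100011, weight = 4.
  m = 1111 → c = 101000001, weight = 3.
Tally weights:
  weight 0: 1 codewords.
  weight 3: 4 codewords.
  weight 4: 3 codewords.
  weight 5: 2 codewords.
  weight 6: 4 codewords.
  weight 7: 2 codewords.
Minimum distance d = smallest w > 0 with A_w > 0 = 3.
Sanity: Σ A_w = 16 = 2^4 = 16 ✓.


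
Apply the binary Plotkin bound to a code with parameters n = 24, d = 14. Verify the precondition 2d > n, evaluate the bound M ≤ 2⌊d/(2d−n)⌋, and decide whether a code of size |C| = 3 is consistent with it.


Plotkin bound M ≤ 6; given |C| = 3 ≤ bound (satisfied).

Check applicability: 2d = 28, n = 24.
2d − n = 4 > 0, so Plotkin applies.
Compute d/(2d−n) = 14/4 ≈ 3.5000.
⌊d/(2d−n)⌋ = 3.
Plotkin bound: M ≤ 2·3 = 6.
Given |C| = 3, check: satisfied.
This |C| is below the Plotkin bound.


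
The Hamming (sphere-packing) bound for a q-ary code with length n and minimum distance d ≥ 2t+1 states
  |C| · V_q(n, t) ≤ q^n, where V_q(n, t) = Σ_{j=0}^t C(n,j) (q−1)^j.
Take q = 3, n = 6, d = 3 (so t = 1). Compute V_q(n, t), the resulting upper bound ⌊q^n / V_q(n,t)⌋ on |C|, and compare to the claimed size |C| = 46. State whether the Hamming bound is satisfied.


V_q(n, t) = 13, q^n = 729, Hamming bound = 56, |C| = 46 ≤ bound (satisfied).

Step 1: Compute V_q(n, t) = Σ_{j=0}^1 C(n, j) (q−1)^j.
  j = 0: C(6,0)·(2)^0 = 1·1 = 1.
  j = 1: C(6,1)·(2)^1 = 6·2 = 12.
  V_q(n, t) = 1 + 12 = 13.
Step 2: q^n = 3^6 = 729.
Step 3: Hamming bound ⌊q^n / V_q(n,t)⌋ = ⌊729/13⌋ = 56.
Step 4: Compare |C| = 46 to 56: satisfied.
The claimed |C| lies below the Hamming bound.


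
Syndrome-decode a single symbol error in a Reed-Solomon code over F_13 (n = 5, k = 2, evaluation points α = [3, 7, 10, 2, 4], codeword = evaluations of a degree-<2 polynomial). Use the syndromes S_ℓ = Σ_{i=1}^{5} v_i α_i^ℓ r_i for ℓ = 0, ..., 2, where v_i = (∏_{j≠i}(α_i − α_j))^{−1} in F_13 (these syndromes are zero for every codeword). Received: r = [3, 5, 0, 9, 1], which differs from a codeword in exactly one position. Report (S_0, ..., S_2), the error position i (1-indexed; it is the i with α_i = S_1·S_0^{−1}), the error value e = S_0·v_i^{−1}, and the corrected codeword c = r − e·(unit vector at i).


S = (3, 12, 9), error at position 5, error magnitude e = 4, c = [3, 5, 0, 9, 10].

Step 1: column multipliers v_i = (∏_{j≠i}(α_i − α_j))^{−1} mod 13.
  i = 1 (α = 3): (3−7)(3−10)(3−2)(3−4) = (−4)·(−7)·1·(−1) = −28 ≡ 11, so v_1 = 11^{−1} = 6 (mod 13).
  i = 2 (α = 7): (7−3)(7−10)(7−2)(7−4) = 4·(−3)·5·3 = −180 ≡ 2, so v_2 = 2^{−1} = 7 (mod 13).
  i = 3 (α = 10): (10−3)(10−7)(10−2)(10−4) = 7·3·8·6 = 1008 ≡ 7, so v_3 = 7^{−1} = 2 (mod 13).
  i = 4 (α = 2): (2−3)(2−7)(2−10)(2−4) = (−1)·(−5)·(−8)·(−2) = 80 ≡ 2, so v_4 = 2^{−1} = 7 (mod 13).
  i = 5 (α = 4): (4−3)(4−7)(4−10)(4−2) = 1·(−3)·(−6)·2 = 36 ≡ 10, so v_5 = 10^{−1} = 4 (mod 13).
  v = [6, 7, 2, 7, 4].
Step 2: syndromes of r = [3, 5, 0, 9, 1] (all sums mod 13).
  S_0 = Σ v_i r_i = 6·3 + 7·5 + 2·0 + 7·9 + 4·1 = 120 ≡ 3.
  S_1 = Σ v_i α_i r_i = 6·3·3 + 7·7·5 + 2·10·0 + 7·2·9 + 4·4·1 = 441 ≡ 12.
  α_i^2 mod 13 = [9, 10, 9, 4, 3].
  S_2 = Σ v_i α_i^2 r_i = 6·9·3 + 7·10·5 + 2·9·0 + 7·4·9 + 4·3·1 = 776 ≡ 9.
  S = (3, 12, 9) ≠ 0, so r is not a codeword (an error is present).
Step 3: locate the error. For a single error e at position i, S_ℓ = v_i·e·α_i^ℓ, so α_err = S_1/S_0.
  S_0^{−1} = 3^{−1} = 9 (mod 13), so α_err = 12·9 = 108 ≡ 4 = α_5. Error position i = 5.
  Consistency check: S_2/S_1 = 9·12 = 108 ≡ 4 = α_err ✓ (single-error assumption holds).
Step 4: error magnitude e = S_0/v_5 = S_0·∏_{j≠5}(α_5 − α_j) = 3·10 = 30 ≡ 4 (mod 13).
Step 5: correct position 5: c_5 = r_5 − e = 1 − 4 ≡ 10 (mod 13). Hence c = [3, 5, 0, 9, 10].
  Check: interpolating c through the α_i gives m(x) = 8 + 7·x (degree < 2) with m(α_i) = c_i for every i, so c is indeed a codeword.


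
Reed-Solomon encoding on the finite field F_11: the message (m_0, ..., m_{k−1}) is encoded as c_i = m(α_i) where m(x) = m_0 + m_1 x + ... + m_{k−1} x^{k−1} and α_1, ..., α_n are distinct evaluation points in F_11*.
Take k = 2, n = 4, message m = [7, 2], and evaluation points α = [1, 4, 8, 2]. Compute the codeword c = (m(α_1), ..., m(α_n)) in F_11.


c = [9, 4, 1, 0]

Message polynomial: m(x) = 7 + 2·x (mod 11).
For each evaluation point α_i, compute m(α_i) mod 11:
  α_1 = 1: Horner steps 2 → 9, so m(1) = 9.
  α_2 = 4: Horner steps 2 → 4, so m(4) = 4.
  α_3 = 8: Horner steps 2 → 1, so m(8) = 1.
  α_4 = 2: Horner steps 2 → 0, so m(2) = 0.
Codeword c = [9, 4, 1, 0] ∈ F_11^4.


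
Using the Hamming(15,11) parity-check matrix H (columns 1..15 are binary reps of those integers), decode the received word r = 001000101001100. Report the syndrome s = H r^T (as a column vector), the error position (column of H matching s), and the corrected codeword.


s = (1, 1, 0, 0)^T, error position = 12, corrected codeword c = 001000101000100

Compute s = H r^T mod 2 one row at a time:
  s_1 = 0 + 1 + 0 + 0 + 1 + 1 + 0 + 0 = 3 ≡ 1 (mod 2).
  s_2 = 0 + 0 + 0 + 1 + 1 + 1 + 0 + 0 = 3 ≡ 1 (mod 2).
  s_3 = 0 + 1 + 0 + 1 + 0 + 0 + 0 + 0 = 2 ≡ 0 (mod 2).
  s_4 = 0 + 1 + 0 + 1 + 1 + 0 + 1 + 0 = 4 ≡ 0 (mod 2).
s = (1, 1, 0, 0)^T — this equals column 12 of H (binary 1100), so error is at position 12.
Correct: flip bit 12 of r = 001000101001100 to get c = 001000101000100.


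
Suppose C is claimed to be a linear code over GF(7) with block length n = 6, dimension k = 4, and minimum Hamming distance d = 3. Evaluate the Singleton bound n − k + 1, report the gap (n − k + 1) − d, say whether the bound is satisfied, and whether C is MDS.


Singleton RHS = n − k + 1 = 3, slack = 0, bound satisfied, MDS.

Singleton bound: d ≤ n − k + 1.
Here n = 6, k = 4, so n − k + 1 = 3.
Given d = 3, check d ≤ 3: YES.
Slack = (n − k + 1) − d = 0.
The code is MDS (slack = 0).
Description: the claimed parameters are [6, 4, 3]_7; such a code would be MDS (meets Singleton bound).


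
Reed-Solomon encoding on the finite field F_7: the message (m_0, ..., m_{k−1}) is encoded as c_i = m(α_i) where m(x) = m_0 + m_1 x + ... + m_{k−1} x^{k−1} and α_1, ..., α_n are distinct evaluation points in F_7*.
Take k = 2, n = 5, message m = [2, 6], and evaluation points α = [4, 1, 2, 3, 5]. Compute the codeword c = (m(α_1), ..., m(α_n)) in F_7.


c = [5, 1, 0, 6, 4]

Message polynomial: m(x) = 2 + 6·x (mod 7).
For each evaluation point α_i, compute m(α_i) mod 7:
  α_1 = 4: Horner steps 6 → 5, so m(4) = 5.
  α_2 = 1: Horner steps 6 → 1, so m(1) = 1.
  α_3 = 2: Horner steps 6 → 0, so m(2) = 0.
  α_4 = 3: Horner steps 6 → 6, so m(3) = 6.
  α_5 = 5: Horner steps 6 → 4, so m(5) = 4.
Codeword c = [5, 1, 0, 6, 4] ∈ F_7^5.


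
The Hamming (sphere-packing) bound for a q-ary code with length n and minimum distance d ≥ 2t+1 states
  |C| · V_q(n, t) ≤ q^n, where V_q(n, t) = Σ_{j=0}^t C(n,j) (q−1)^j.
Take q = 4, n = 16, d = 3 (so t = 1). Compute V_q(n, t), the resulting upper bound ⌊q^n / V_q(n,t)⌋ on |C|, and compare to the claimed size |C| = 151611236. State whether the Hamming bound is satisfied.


V_q(n, t) = 49, q^n = 4294967296, Hamming bound = 87652393, |C| = 151611236 > bound (violated).

Step 1: Compute V_q(n, t) = Σ_{j=0}^1 C(n, j) (q−1)^j.
  j = 0: C(16,0)·(3)^0 = 1·1 = 1.
  j = 1: C(16,1)·(3)^1 = 16·3 = 48.
  V_q(n, t) = 1 + 48 = 49.
Step 2: q^n = 4^16 = 4294967296.
Step 3: Hamming bound ⌊q^n / V_q(n,t)⌋ = ⌊4294967296/49⌋ = 87652393.
Step 4: Compare |C| = 151611236 to 87652393: violated.
The claimed |C| lies above the Hamming bound, so no 4-ary code of length 16 with d ≥ 3 can have 151611236 codewords.


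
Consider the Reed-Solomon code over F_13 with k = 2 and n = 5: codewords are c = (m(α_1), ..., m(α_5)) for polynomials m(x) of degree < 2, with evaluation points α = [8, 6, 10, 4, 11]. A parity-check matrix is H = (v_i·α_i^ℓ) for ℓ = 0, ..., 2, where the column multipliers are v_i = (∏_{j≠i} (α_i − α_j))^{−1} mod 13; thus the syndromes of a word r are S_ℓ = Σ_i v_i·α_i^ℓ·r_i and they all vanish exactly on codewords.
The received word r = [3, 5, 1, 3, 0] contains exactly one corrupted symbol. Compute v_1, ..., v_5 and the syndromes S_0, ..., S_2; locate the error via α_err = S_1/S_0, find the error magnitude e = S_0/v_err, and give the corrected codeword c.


S = (2, 8, 6), error at position 4, error magnitude e = 9, c = [3, 5, 1, 7, 0].

Step 1: column multipliers v_i = (∏_{j≠i}(α_i − α_j))^{−1} mod 13.
  i = 1 (α = 8): (8−6)(8−10)(8−4)(8−11) = 2·(−2)·4·(−3) = 48 ≡ 9, so v_1 = 9^{−1} = 3 (mod 13).
  i = 2 (α = 6): (6−8)(6−10)(6−4)(6−11) = (−2)·(−4)·2·(−5) = −80 ≡ 11, so v_2 = 11^{−1} = 6 (mod 13).
  i = 3 (α = 10): (10−8)(10−6)(10−4)(10−11) = 2·4·6·(−1) = −48 ≡ 4, so v_3 = 4^{−1} = 10 (mod 13).
  i = 4 (α = 4): (4−8)(4−6)(4−10)(4−11) = (−4)·(−2)·(−6)·(−7) = 336 ≡ 11, so v_4 = 11^{−1} = 6 (mod 13).
  i = 5 (α = 11): (11−8)(11−6)(11−10)(11−4) = 3·5·1·7 = 105 ≡ 1, so v_5 = 1^{−1} = 1 (mod 13).
  v = [3, 6, 10, 6, 1].
Step 2: syndromes of r = [3, 5, 1, 3, 0] (all sums mod 13).
  S_0 = Σ v_i r_i = 3·3 + 6·5 + 10·1 + 6·3 + 1·0 = 67 ≡ 2.
  S_1 = Σ v_i α_i r_i = 3·8·3 + 6·6·5 + 10·10·1 + 6·4·3 + 1·11·0 = 424 ≡ 8.
  α_i^2 mod 13 = [12, 10, 9, 3, 4].
  S_2 = Σ v_i α_i^2 r_i = 3·12·3 + 6·10·5 + 10·9·1 + 6·3·3 + 1·4·0 = 552 ≡ 6.
  S = (2, 8, 6) ≠ 0, so r is not a codeword (an error is present).
Step 3: locate the error. For a single error e at position i, S_ℓ = v_i·e·α_i^ℓ, so α_err = S_1/S_0.
  S_0^{−1} = 2^{−1} = 7 (mod 13), so α_err = 8·7 = 56 ≡ 4 = α_4. Error position i = 4.
  Consistency check: S_2/S_1 = 6·5 = 30 ≡ 4 = α_err ✓ (single-error assumption holds).
Step 4: error magnitude e = S_0/v_4 = S_0·∏_{j≠4}(α_4 − α_j) = 2·11 = 22 ≡ 9 (mod 13).
Step 5: correct position 4: c_4 = r_4 − e = 3 − 9 ≡ 7 (mod 13). Hence c = [3, 5, 1, 7, 0].
  Check: interpolating c through the α_i gives m(x) = 11 + 12·x (degree < 2) with m(α_i) = c_i for every i, so c is indeed a codeword.


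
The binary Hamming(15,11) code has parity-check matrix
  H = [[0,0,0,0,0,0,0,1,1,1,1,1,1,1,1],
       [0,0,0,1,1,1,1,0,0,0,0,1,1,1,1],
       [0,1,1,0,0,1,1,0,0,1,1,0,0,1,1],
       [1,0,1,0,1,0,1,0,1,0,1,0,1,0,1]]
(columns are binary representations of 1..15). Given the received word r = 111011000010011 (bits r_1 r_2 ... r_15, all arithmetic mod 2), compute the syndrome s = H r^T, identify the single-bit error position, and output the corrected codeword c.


s = (1, 0, 0, 1)^T, error position = 9, corrected codeword c = 111011001010011

Compute s = H r^T mod 2 one row at a time:
  s_1 = 0 + 0 + 0 + 1 + 0 + 0 + 1 + 1 = 3 ≡ 1 (mod 2).
  s_2 = 0 + 1 + 1 + 0 + 0 + 0 + 1 + 1 = 4 ≡ 0 (mod 2).
  s_3 = 1 + 1 + 1 + 0 + 0 + 1 + 1 + 1 = 6 ≡ 0 (mod 2).
  s_4 = 1 + 1 + 1 + 0 + 0 + 1 + 0 + 1 = 5 ≡ 1 (mod 2).
s = (1, 0, 0, 1)^T — this equals column 9 of H (binary 1001), so error is at position 9.
Correct: flip bit 9 of r = 111011000010011 to get c = 111011001010011.


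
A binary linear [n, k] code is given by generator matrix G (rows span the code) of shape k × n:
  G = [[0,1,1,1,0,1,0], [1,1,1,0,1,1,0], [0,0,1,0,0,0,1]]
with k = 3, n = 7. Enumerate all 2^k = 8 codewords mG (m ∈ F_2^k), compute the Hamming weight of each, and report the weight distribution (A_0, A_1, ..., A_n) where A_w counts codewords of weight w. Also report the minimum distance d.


Weight distribution: A_0 = 1, A_2 = 1, A_3 = 1, A_4 = 2, A_5 = 3. Minimum distance d = 2.

Enumerate all 2^3 = 8 messages m ∈ F_2^3.
For each, compute codeword c = mG in F_2^7, then tally its weight.
  m = 000 → c = 0000000, weight = 0.
  m = 100 → c = 0111010, weight = 4.
  m = 010 → c = 1110110, weight = 5.
  m = 110 → c = 1001100, weight = 3.
  m = 001 → c = 0010001, weight = 2.
  m = 101 → c = 0101011, weight = 4.
  m = 011 → c = 1100111, weight = 5.
  m = 111 → c = 1011101, weight = 5.
Tally weights:
  weight 0: 1 codewords.
  weight 2: 1 codewords.
  weight 3: 1 codewords.
  weight 4: 2 codewords.
  weight 5: 3 codewords.
Minimum distance d = smallest w > 0 with A_w > 0 = 2.
Sanity: Σ A_w = 8 = 2^3 = 8 ✓.


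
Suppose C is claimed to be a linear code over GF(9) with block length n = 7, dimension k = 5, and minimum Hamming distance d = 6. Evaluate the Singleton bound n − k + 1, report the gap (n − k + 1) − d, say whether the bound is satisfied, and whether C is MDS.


Singleton RHS = n − k + 1 = 3, slack = -3, bound violated (no such code; not MDS).

Singleton bound: d ≤ n − k + 1.
Here n = 7, k = 5, so n − k + 1 = 3.
Given d = 6, check d ≤ 3: NO.
Slack = (n − k + 1) − d = -3.
The slack is negative: d = 6 exceeds n − k + 1 = 3 by 3, so the Singleton bound is violated and no linear [7, 5, 6]_9 code can exist. In particular it is not MDS (MDS requires d = n − k + 1 exactly).
Description: the claimed parameters are [7, 5, 6]_9; such a code would be impossible (violates the Singleton bound).


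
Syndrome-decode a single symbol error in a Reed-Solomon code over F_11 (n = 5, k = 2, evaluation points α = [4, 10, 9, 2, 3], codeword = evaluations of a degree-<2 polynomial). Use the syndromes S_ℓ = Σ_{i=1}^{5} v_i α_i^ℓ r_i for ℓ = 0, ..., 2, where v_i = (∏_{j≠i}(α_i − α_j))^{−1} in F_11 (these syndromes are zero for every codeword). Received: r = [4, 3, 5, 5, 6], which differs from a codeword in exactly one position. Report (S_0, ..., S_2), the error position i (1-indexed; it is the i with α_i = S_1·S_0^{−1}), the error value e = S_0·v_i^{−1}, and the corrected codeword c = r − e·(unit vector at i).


S = (4, 8, 5), error at position 4, error magnitude e = 8, c = [4, 3, 5, 8, 6].

Step 1: column multipliers v_i = (∏_{j≠i}(α_i − α_j))^{−1} mod 11.
  i = 1 (α = 4): (4−10)(4−9)(4−2)(4−3) = (−6)·(−5)·2·1 = 60 ≡ 5, so v_1 = 5^{−1} = 9 (mod 11).
  i = 2 (α = 10): (10−4)(10−9)(10−2)(10−3) = 6·1·8·7 = 336 ≡ 6, so v_2 = 6^{−1} = 2 (mod 11).
  i = 3 (α = 9): (9−4)(9−10)(9−2)(9−3) = 5·(−1)·7·6 = −210 ≡ 10, so v_3 = 10^{−1} = 10 (mod 11).
  i = 4 (α = 2): (2−4)(2−10)(2−9)(2−3) = (−2)·(−8)·(−7)·(−1) = 112 ≡ 2, so v_4 = 2^{−1} = 6 (mod 11).
  i = 5 (α = 3): (3−4)(3−10)(3−9)(3−2) = (−1)·(−7)·(−6)·1 = −42 ≡ 2, so v_5 = 2^{−1} = 6 (mod 11).
  v = [9, 2, 10, 6, 6].
Step 2: syndromes of r = [4, 3, 5, 5, 6] (all sums mod 11).
  S_0 = Σ v_i r_i = 9·4 + 2·3 + 10·5 + 6·5 + 6·6 = 158 ≡ 4.
  S_1 = Σ v_i α_i r_i = 9·4·4 + 2·10·3 + 10·9·5 + 6·2·5 + 6·3·6 = 822 ≡ 8.
  α_i^2 mod 11 = [5, 1, 4, 4, 9].
  S_2 = Σ v_i α_i^2 r_i = 9·5·4 + 2·1·3 + 10·4·5 + 6·4·5 + 6·9·6 = 830 ≡ 5.
  S = (4, 8, 5) ≠ 0, so r is not a codeword (an error is present).
Step 3: locate the error. For a single error e at position i, S_ℓ = v_i·e·α_i^ℓ, so α_err = S_1/S_0.
  S_0^{−1} = 4^{−1} = 3 (mod 11), so α_err = 8·3 = 24 ≡ 2 = α_4. Error position i = 4.
  Consistency check: S_2/S_1 = 5·7 = 35 ≡ 2 = α_err ✓ (single-error assumption holds).
Step 4: error magnitude e = S_0/v_4 = S_0·∏_{j≠4}(α_4 − α_j) = 4·2 = 8 ≡ 8 (mod 11).
Step 5: correct position 4: c_4 = r_4 − e = 5 − 8 ≡ 8 (mod 11). Hence c = [4, 3, 5, 8, 6].
  Check: interpolating c through the α_i gives m(x) = 1 + 9·x (degree < 2) with m(α_i) = c_i for every i, so c is indeed a codeword.


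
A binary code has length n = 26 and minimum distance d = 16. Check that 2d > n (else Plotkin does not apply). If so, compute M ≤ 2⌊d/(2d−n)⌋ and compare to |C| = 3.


Plotkin bound M ≤ 4; given |C| = 3 ≤ bound (satisfied).

Check applicability: 2d = 32, n = 26.
2d − n = 6 > 0, so Plotkin applies.
Compute d/(2d−n) = 16/6 ≈ 2.6667.
⌊d/(2d−n)⌋ = 2.
Plotkin bound: M ≤ 2·2 = 4.
Given |C| = 3, check: satisfied.
This |C| is below the Plotkin bound.


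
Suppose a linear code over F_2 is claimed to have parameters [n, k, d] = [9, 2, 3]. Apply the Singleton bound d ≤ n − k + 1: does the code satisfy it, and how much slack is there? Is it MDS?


Singleton RHS = n − k + 1 = 8, slack = 5, bound satisfied, not MDS.

Singleton bound: d ≤ n − k + 1.
Here n = 9, k = 2, so n − k + 1 = 8.
Given d = 3, check d ≤ 8: YES.
Slack = (n − k + 1) − d = 5.
The code is NOT MDS (slack = 5 > 0).
Description: the claimed parameters are [9, 2, 3]_2; such a code would be non-MDS.


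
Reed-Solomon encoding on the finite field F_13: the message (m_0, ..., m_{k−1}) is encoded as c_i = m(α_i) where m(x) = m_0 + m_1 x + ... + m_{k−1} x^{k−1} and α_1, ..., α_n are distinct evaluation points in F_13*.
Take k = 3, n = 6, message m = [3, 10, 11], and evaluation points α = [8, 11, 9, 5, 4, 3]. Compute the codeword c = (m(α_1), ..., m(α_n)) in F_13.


c = [7, 1, 9, 3, 11, 2]

Message polynomial: m(x) = 3 + 10·x + 11·x^2 (mod 13).
For each evaluation point α_i, compute m(α_i) mod 13:
  α_1 = 8: Horner steps 11 → 7 → 7, so m(8) = 7.
  α_2 = 11: Horner steps 11 → 1 → 1, so m(11) = 1.
  α_3 = 9: Horner steps 11 → 5 → 9, so m(9) = 9.
  α_4 = 5: Horner steps 11 → 0 → 3, so m(5) = 3.
  α_5 = 4: Horner steps 11 → 2 → 11, so m(4) = 11.
  α_6 = 3: Horner steps 11 → 4 → 2, so m(3) = 2.
Codeword c = [7, 1, 9, 3, 11, 2] ∈ F_13^6.


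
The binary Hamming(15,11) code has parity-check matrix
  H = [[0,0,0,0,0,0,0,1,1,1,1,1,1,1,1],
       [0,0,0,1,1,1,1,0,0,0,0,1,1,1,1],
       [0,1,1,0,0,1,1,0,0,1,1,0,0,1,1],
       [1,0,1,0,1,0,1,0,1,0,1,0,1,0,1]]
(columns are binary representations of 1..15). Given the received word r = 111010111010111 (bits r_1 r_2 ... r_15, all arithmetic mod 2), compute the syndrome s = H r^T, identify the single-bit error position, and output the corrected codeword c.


s = (0, 1, 0, 0)^T, error position = 4, corrected codeword c = 111110111010111

Compute s = H r^T mod 2 one row at a time:
  s_1 = 1 + 1 + 0 + 1 + 0 + 1 + 1 + 1 = 6 ≡ 0 (mod 2).
  s_2 = 0 + 1 + 0 + 1 + 0 + 1 + 1 + 1 = 5 ≡ 1 (mod 2).
  s_3 = 1 + 1 + 0 + 1 + 0 + 1 + 1 + 1 = 6 ≡ 0 (mod 2).
  s_4 = 1 + 1 + 1 + 1 + 1 + 1 + 1 + 1 = 8 ≡ 0 (mod 2).
s = (0, 1, 0, 0)^T — this equals column 4 of H (binary 0100), so error is at position 4.
Correct: flip bit 4 of r = 111010111010111 to get c = 111110111010111.


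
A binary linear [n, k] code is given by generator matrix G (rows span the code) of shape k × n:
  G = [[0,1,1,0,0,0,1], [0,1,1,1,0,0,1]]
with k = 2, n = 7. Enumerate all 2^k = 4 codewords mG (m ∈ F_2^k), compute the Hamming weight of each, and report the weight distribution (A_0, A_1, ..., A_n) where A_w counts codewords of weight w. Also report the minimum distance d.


Weight distribution: A_0 = 1, A_1 = 1, A_3 = 1, A_4 = 1. Minimum distance d = 1.

Enumerate all 2^2 = 4 messages m ∈ F_2^2.
For each, compute codeword c = mG in F_2^7, then tally its weight.
  m = 00 → c = 0000000, weight = 0.
  m = 10 → c = 0110001, weight = 3.
  m = 01 → c = 0111001, weight = 4.
  m = 11 → c = 0001000, weight = 1.
Tally weights:
  weight 0: 1 codewords.
  weight 1: 1 codewords.
  weight 3: 1 codewords.
  weight 4: 1 codewords.
Minimum distance d = smallest w > 0 with A_w > 0 = 1.
Sanity: Σ A_w = 4 = 2^2 = 4 ✓.


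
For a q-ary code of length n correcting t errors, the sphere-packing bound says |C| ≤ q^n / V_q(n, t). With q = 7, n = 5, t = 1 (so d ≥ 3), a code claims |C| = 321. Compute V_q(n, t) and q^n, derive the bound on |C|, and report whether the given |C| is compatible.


V_q(n, t) = 31, q^n = 16807, Hamming bound = 542, |C| = 321 ≤ bound (satisfied).

Step 1: Compute V_q(n, t) = Σ_{j=0}^1 C(n, j) (q−1)^j.
  j = 0: C(5,0)·(6)^0 = 1·1 = 1.
  j = 1: C(5,1)·(6)^1 = 5·6 = 30.
  V_q(n, t) = 1 + 30 = 31.
Step 2: q^n = 7^5 = 16807.
Step 3: Hamming bound ⌊q^n / V_q(n,t)⌋ = ⌊16807/31⌋ = 542.
Step 4: Compare |C| = 321 to 542: satisfied.
The claimed |C| lies below the Hamming bound.


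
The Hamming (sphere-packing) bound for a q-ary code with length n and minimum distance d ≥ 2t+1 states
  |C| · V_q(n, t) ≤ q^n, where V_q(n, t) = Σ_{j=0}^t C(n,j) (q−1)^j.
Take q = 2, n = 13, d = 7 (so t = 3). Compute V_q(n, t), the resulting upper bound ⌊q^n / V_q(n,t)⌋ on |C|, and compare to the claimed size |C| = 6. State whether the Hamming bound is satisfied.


V_q(n, t) = 378, q^n = 8192, Hamming bound = 21, |C| = 6 ≤ bound (satisfied).

Step 1: Compute V_q(n, t) = Σ_{j=0}^3 C(n, j) (q−1)^j.
  j = 0: C(13,0)·(1)^0 = 1·1 = 1.
  j = 1: C(13,1)·(1)^1 = 13·1 = 13.
  j = 2: C(13,2)·(1)^2 = 78·1 = 78.
  j = 3: C(13,3)·(1)^3 = 286·1 = 286.
  V_q(n, t) = 1 + 13 + 78 + 286 = 378.
Step 2: q^n = 2^13 = 8192.
Step 3: Hamming bound ⌊q^n / V_q(n,t)⌋ = ⌊8192/378⌋ = 21.
Step 4: Compare |C| = 6 to 21: satisfied.
The claimed |C| lies below the Hamming bound.


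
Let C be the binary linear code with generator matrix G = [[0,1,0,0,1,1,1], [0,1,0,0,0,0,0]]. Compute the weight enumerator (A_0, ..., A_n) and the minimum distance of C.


Weight distribution: A_0 = 1, A_1 = 1, A_3 = 1, A_4 = 1. Minimum distance d = 1.

Enumerate all 2^2 = 4 messages m ∈ F_2^2.
For each, compute codeword c = mG in F_2^7, then tally its weight.
  m = 00 → c = 0000000, weight = 0.
  m = 10 → c = 0100111, weight = 4.
  m = 01 → c = 0100000, weight = 1.
  m = 11 → c = 0000111, weight = 3.
Tally weights:
  weight 0: 1 codewords.
  weight 1: 1 codewords.
  weight 3: 1 codewords.
  weight 4: 1 codewords.
Minimum distance d = smallest w > 0 with A_w > 0 = 1.
Sanity: Σ A_w = 4 = 2^2 = 4 ✓.


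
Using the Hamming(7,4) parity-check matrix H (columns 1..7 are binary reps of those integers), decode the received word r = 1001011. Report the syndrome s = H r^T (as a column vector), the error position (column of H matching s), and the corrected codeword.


s = (1, 0, 0)^T, error position = 4, corrected codeword c = 1000011

Compute s = H r^T mod 2 one row at a time:
  s_1 = 1 + 0 + 1 + 1 = 3 ≡ 1 (mod 2).
  s_2 = 0 + 0 + 1 + 1 = 2 ≡ 0 (mod 2).
  s_3 = 1 + 0 + 0 + 1 = 2 ≡ 0 (mod 2).
s = (1, 0, 0)^T — this equals column 4 of H (binary 100), so error is at position 4.
Correct: flip bit 4 of r = 1001011 to get c = 1000011.


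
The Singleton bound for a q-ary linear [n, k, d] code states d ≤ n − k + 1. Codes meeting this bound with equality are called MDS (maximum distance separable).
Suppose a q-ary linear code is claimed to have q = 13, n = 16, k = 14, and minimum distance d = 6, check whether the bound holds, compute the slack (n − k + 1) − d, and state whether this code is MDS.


Singleton RHS = n − k + 1 = 3, slack = -3, bound violated (no such code; not MDS).

Singleton bound: d ≤ n − k + 1.
Here n = 16, k = 14, so n − k + 1 = 3.
Given d = 6, check d ≤ 3: NO.
Slack = (n − k + 1) − d = -3.
The slack is negative: d = 6 exceeds n − k + 1 = 3 by 3, so the Singleton bound is violated and no linear [16, 14, 6]_13 code can exist. In particular it is not MDS (MDS requires d = n − k + 1 exactly).
Description: the claimed parameters are [16, 14, 6]_13; such a code would be impossible (violates the Singleton bound).


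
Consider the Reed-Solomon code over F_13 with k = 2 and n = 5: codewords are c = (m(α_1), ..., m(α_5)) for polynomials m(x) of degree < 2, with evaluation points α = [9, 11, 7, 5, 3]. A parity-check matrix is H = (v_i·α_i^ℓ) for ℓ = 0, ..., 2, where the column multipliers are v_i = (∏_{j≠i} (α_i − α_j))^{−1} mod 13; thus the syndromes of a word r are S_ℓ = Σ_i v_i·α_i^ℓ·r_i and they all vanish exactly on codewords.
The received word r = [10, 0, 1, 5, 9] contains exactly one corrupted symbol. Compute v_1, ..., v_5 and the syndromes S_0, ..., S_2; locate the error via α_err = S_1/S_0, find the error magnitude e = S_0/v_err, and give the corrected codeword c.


S = (1, 11, 4), error at position 2, error magnitude e = 7, c = [10, 6, 1, 5, 9].

Step 1: column multipliers v_i = (∏_{j≠i}(α_i − α_j))^{−1} mod 13.
  i = 1 (α = 9): (9−11)(9−7)(9−5)(9−3) = (−2)·2·4·6 = −96 ≡ 8, so v_1 = 8^{−1} = 5 (mod 13).
  i = 2 (α = 11): (11−9)(11−7)(11−5)(11−3) = 2·4·6·8 = 384 ≡ 7, so v_2 = 7^{−1} = 2 (mod 13).
  i = 3 (α = 7): (7−9)(7−11)(7−5)(7−3) = (−2)·(−4)·2·4 = 64 ≡ 12, so v_3 = 12^{−1} = 12 (mod 13).
  i = 4 (α = 5): (5−9)(5−11)(5−7)(5−3) = (−4)·(−6)·(−2)·2 = −96 ≡ 8, so v_4 = 8^{−1} = 5 (mod 13).
  i = 5 (α = 3): (3−9)(3−11)(3−7)(3−5) = (−6)·(−8)·(−4)·(−2) = 384 ≡ 7, so v_5 = 7^{−1} = 2 (mod 13).
  v = [5, 2, 12, 5, 2].
Step 2: syndromes of r = [10, 0, 1, 5, 9] (all sums mod 13).
  S_0 = Σ v_i r_i = 5·10 + 2·0 + 12·1 + 5·5 + 2·9 = 105 ≡ 1.
  S_1 = Σ v_i α_i r_i = 5·9·10 + 2·11·0 + 12·7·1 + 5·5·5 + 2·3·9 = 713 ≡ 11.
  α_i^2 mod 13 = [3, 4, 10, 12, 9].
  S_2 = Σ v_i α_i^2 r_i = 5·3·10 + 2·4·0 + 12·10·1 + 5·12·5 + 2·9·9 = 732 ≡ 4.
  S = (1, 11, 4) ≠ 0, so r is not a codeword (an error is present).
Step 3: locate the error. For a single error e at position i, S_ℓ = v_i·e·α_i^ℓ, so α_err = S_1/S_0.
  S_0^{−1} = 1^{−1} = 1 (mod 13), so α_err = 11·1 = 11 ≡ 11 = α_2. Error position i = 2.
  Consistency check: S_2/S_1 = 4·6 = 24 ≡ 11 = α_err ✓ (single-error assumption holds).
Step 4: error magnitude e = S_0/v_2 = S_0·∏_{j≠2}(α_2 − α_j) = 1·7 = 7 ≡ 7 (mod 13).
Step 5: correct position 2: c_2 = r_2 − e = 0 − 7 ≡ 6 (mod 13). Hence c = [10, 6, 1, 5, 9].
  Check: interpolating c through the α_i gives m(x) = 2 + 11·x (degree < 2) with m(α_i) = c_i for every i, so c is indeed a codeword.


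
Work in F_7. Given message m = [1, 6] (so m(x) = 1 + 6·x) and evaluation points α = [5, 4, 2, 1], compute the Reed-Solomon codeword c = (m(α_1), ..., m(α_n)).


c = [3, 4, 6, 0]

Message polynomial: m(x) = 1 + 6·x (mod 7).
For each evaluation point α_i, compute m(α_i) mod 7:
  α_1 = 5: Horner steps 6 → 3, so m(5) = 3.
  α_2 = 4: Horner steps 6 → 4, so m(4) = 4.
  α_3 = 2: Horner steps 6 → 6, so m(2) = 6.
  α_4 = 1: Horner steps 6 → 0, so m(1) = 0.
Codeword c = [3, 4, 6, 0] ∈ F_7^4.


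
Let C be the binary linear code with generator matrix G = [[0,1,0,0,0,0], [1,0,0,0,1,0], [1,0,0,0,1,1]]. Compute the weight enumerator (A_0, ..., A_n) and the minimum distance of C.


Weight distribution: A_0 = 1, A_1 = 2, A_2 = 2, A_3 = 2, A_4 = 1. Minimum distance d = 1.

Enumerate all 2^3 = 8 messages m ∈ F_2^3.
For each, compute codeword c = mG in F_2^6, then tally its weight.
  m = 000 → c = 000000, weight = 0.
  m = 100 → c = 010000, weight = 1.
  m = 010 → c = 100010, weight = 2.
  m = 110 → c = 110010, weight = 3.
  m = 001 → c = 100011, weight = 3.
  m = 101 → c = 110011, weight = 4.
  m = 011 → c = 000001, weight = 1.
  m = 111 → c = 010001, weight = 2.
Tally weights:
  weight 0: 1 codewords.
  weight 1: 2 codewords.
  weight 2: 2 codewords.
  weight 3: 2 codewords.
  weight 4: 1 codewords.
Minimum distance d = smallest w > 0 with A_w > 0 = 1.
Sanity: Σ A_w = 8 = 2^3 = 8 ✓.


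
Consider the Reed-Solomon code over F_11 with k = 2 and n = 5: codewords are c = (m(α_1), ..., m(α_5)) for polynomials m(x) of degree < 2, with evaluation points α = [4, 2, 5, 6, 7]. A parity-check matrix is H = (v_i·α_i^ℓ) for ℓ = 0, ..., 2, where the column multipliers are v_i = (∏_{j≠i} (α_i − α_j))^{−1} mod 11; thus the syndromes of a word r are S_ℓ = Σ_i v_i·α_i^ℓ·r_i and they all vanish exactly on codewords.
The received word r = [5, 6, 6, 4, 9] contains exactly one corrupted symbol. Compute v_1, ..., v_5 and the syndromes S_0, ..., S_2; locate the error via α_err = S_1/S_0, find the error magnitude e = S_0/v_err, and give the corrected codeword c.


S = (3, 4, 9), error at position 3, error magnitude e = 7, c = [5, 6, 10, 4, 9].

Step 1: column multipliers v_i = (∏_{j≠i}(α_i − α_j))^{−1} mod 11.
  i = 1 (α = 4): (4−2)(4−5)(4−6)(4−7) = 2·(−1)·(−2)·(−3) = −12 ≡ 10, so v_1 = 10^{−1} = 10 (mod 11).
  i = 2 (α = 2): (2−4)(2−5)(2−6)(2−7) = (−2)·(−3)·(−4)·(−5) = 120 ≡ 10, so v_2 = 10^{−1} = 10 (mod 11).
  i = 3 (α = 5): (5−4)(5−2)(5−6)(5−7) = 1·3·(−1)·(−2) = 6 ≡ 6, so v_3 = 6^{−1} = 2 (mod 11).
  i = 4 (α = 6): (6−4)(6−2)(6−5)(6−7) = 2·4·1·(−1) = −8 ≡ 3, so v_4 = 3^{−1} = 4 (mod 11).
  i = 5 (α = 7): (7−4)(7−2)(7−5)(7−6) = 3·5·2·1 = 30 ≡ 8, so v_5 = 8^{−1} = 7 (mod 11).
  v = [10, 10, 2, 4, 7].
Step 2: syndromes of r = [5, 6, 6, 4, 9] (all sums mod 11).
  S_0 = Σ v_i r_i = 10·5 + 10·6 + 2·6 + 4·4 + 7·9 = 201 ≡ 3.
  S_1 = Σ v_i α_i r_i = 10·4·5 + 10·2·6 + 2·5·6 + 4·6·4 + 7·7·9 = 917 ≡ 4.
  α_i^2 mod 11 = [5, 4, 3, 3, 5].
  S_2 = Σ v_i α_i^2 r_i = 10·5·5 + 10·4·6 + 2·3·6 + 4·3·4 + 7·5·9 = 889 ≡ 9.
  S = (3, 4, 9) ≠ 0, so r is not a codeword (an error is present).
Step 3: locate the error. For a single error e at position i, S_ℓ = v_i·e·α_i^ℓ, so α_err = S_1/S_0.
  S_0^{−1} = 3^{−1} = 4 (mod 11), so α_err = 4·4 = 16 ≡ 5 = α_3. Error position i = 3.
  Consistency check: S_2/S_1 = 9·3 = 27 ≡ 5 = α_err ✓ (single-error assumption holds).
Step 4: error magnitude e = S_0/v_3 = S_0·∏_{j≠3}(α_3 − α_j) = 3·6 = 18 ≡ 7 (mod 11).
Step 5: correct position 3: c_3 = r_3 − e = 6 − 7 ≡ 10 (mod 11). Hence c = [5, 6, 10, 4, 9].
  Check: interpolating c through the α_i gives m(x) = 7 + 5·x (degree < 2) with m(α_i) = c_i for every i, so c is indeed a codeword.


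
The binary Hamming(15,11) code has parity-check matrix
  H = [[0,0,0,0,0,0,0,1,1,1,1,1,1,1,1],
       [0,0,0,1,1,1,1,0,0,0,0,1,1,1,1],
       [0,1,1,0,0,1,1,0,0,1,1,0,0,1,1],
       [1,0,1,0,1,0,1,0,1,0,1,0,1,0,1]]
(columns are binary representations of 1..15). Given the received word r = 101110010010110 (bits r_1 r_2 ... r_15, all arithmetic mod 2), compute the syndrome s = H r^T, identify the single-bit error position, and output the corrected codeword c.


s = (0, 0, 1, 1)^T, error position = 3, corrected codeword c = 100110010010110

Compute s = H r^T mod 2 one row at a time:
  s_1 = 1 + 0 + 0 + 1 + 0 + 1 + 1 + 0 = 4 ≡ 0 (mod 2).
  s_2 = 1 + 1 + 0 + 0 + 0 + 1 + 1 + 0 = 4 ≡ 0 (mod 2).
  s_3 = 0 + 1 + 0 + 0 + 0 + 1 + 1 + 0 = 3 ≡ 1 (mod 2).
  s_4 = 1 + 1 + 1 + 0 + 0 + 1 + 1 + 0 = 5 ≡ 1 (mod 2).
s = (0, 0, 1, 1)^T — this equals column 3 of H (binary 0011), so error is at position 3.
Correct: flip bit 3 of r = 101110010010110 to get c = 100110010010110.


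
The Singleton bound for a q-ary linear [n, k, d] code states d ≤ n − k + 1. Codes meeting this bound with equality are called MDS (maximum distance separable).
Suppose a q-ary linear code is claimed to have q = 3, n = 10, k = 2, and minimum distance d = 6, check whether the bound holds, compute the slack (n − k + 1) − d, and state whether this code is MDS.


Singleton RHS = n − k + 1 = 9, slack = 3, bound satisfied, not MDS.

Singleton bound: d ≤ n − k + 1.
Here n = 10, k = 2, so n − k + 1 = 9.
Given d = 6, check d ≤ 9: YES.
Slack = (n − k + 1) − d = 3.
The code is NOT MDS (slack = 3 > 0).
Description: the claimed parameters are [10, 2, 6]_3; such a code would be non-MDS.


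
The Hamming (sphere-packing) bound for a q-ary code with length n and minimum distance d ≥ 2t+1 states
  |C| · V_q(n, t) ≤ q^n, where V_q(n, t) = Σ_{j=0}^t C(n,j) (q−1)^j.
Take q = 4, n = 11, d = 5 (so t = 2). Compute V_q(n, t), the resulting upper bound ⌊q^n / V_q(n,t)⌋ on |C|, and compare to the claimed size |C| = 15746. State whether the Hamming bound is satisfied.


V_q(n, t) = 529, q^n = 4194304, Hamming bound = 7928, |C| = 15746 > bound (violated).

Step 1: Compute V_q(n, t) = Σ_{j=0}^2 C(n, j) (q−1)^j.
  j = 0: C(11,0)·(3)^0 = 1·1 = 1.
  j = 1: C(11,1)·(3)^1 = 11·3 = 33.
  j = 2: C(11,2)·(3)^2 = 55·9 = 495.
  V_q(n, t) = 1 + 33 + 495 = 529.
Step 2: q^n = 4^11 = 4194304.
Step 3: Hamming bound ⌊q^n / V_q(n,t)⌋ = ⌊4194304/529⌋ = 7928.
Step 4: Compare |C| = 15746 to 7928: violated.
The claimed |C| lies above the Hamming bound, so no 4-ary code of length 11 with d ≥ 5 can have 15746 codewords.


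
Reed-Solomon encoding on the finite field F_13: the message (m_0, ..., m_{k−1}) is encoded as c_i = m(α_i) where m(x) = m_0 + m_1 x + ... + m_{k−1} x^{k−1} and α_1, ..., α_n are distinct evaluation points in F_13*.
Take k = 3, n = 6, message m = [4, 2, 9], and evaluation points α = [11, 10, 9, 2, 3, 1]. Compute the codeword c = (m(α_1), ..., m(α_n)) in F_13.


c = [10, 1, 10, 5, 0, 2]

Message polynomial: m(x) = 4 + 2·x + 9·x^2 (mod 13).
For each evaluation point α_i, compute m(α_i) mod 13:
  α_1 = 11: Horner steps 9 → 10 → 10, so m(11) = 10.
  α_2 = 10: Horner steps 9 → 1 → 1, so m(10) = 1.
  α_3 = 9: Horner steps 9 → 5 → 10, so m(9) = 10.
  α_4 = 2: Horner steps 9 → 7 → 5, so m(2) = 5.
  α_5 = 3: Horner steps 9 → 3 → 0, so m(3) = 0.
  α_6 = 1: Horner steps 9 → 11 → 2, so m(1) = 2.
Codeword c = [10, 1, 10, 5, 0, 2] ∈ F_13^6.


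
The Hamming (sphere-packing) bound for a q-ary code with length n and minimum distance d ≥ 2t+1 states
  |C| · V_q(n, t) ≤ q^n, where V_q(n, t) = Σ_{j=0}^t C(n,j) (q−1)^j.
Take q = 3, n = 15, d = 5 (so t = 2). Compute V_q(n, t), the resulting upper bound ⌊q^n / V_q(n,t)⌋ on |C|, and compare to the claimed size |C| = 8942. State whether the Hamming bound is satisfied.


V_q(n, t) = 451, q^n = 14348907, Hamming bound = 31815, |C| = 8942 ≤ bound (satisfied).

Step 1: Compute V_q(n, t) = Σ_{j=0}^2 C(n, j) (q−1)^j.
  j = 0: C(15,0)·(2)^0 = 1·1 = 1.
  j = 1: C(15,1)·(2)^1 = 15·2 = 30.
  j = 2: C(15,2)·(2)^2 = 105·4 = 420.
  V_q(n, t) = 1 + 30 + 420 = 451.
Step 2: q^n = 3^15 = 14348907.
Step 3: Hamming bound ⌊q^n / V_q(n,t)⌋ = ⌊14348907/451⌋ = 31815.
Step 4: Compare |C| = 8942 to 31815: satisfied.
The claimed |C| lies below the Hamming bound.


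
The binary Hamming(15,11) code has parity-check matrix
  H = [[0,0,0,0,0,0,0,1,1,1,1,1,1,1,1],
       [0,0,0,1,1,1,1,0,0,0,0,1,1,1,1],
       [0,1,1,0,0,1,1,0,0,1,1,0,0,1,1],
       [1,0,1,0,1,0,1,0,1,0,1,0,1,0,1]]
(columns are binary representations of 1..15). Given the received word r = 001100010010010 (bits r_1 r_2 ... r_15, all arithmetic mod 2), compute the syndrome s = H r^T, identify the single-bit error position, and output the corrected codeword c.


s = (1, 0, 1, 0)^T, error position = 10, corrected codeword c = 001100010110010

Compute s = H r^T mod 2 one row at a time:
  s_1 = 1 + 0 + 0 + 1 + 0 + 0 + 1 + 0 = 3 ≡ 1 (mod 2).
  s_2 = 1 + 0 + 0 + 0 + 0 + 0 + 1 + 0 = 2 ≡ 0 (mod 2).
  s_3 = 0 + 1 + 0 + 0 + 0 + 1 + 1 + 0 = 3 ≡ 1 (mod 2).
  s_4 = 0 + 1 + 0 + 0 + 0 + 1 + 0 + 0 = 2 ≡ 0 (mod 2).
s = (1, 0, 1, 0)^T — this equals column 10 of H (binary 1010), so error is at position 10.
Correct: flip bit 10 of r = 001100010010010 to get c = 001100010110010.


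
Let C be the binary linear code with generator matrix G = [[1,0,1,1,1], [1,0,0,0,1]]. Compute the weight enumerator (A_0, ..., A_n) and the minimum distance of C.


Weight distribution: A_0 = 1, A_2 = 2, A_4 = 1. Minimum distance d = 2.

Enumerate all 2^2 = 4 messages m ∈ F_2^2.
For each, compute codeword c = mG in F_2^5, then tally its weight.
  m = 00 → c = 00000, weight = 0.
  m = 10 → c = 10111, weight = 4.
  m = 01 → c = 10001, weight = 2.
  m = 11 → c = 00110, weight = 2.
Tally weights:
  weight 0: 1 codewords.
  weight 2: 2 codewords.
  weight 4: 1 codewords.
Minimum distance d = smallest w > 0 with A_w > 0 = 2.
Sanity: Σ A_w = 4 = 2^2 = 4 ✓.


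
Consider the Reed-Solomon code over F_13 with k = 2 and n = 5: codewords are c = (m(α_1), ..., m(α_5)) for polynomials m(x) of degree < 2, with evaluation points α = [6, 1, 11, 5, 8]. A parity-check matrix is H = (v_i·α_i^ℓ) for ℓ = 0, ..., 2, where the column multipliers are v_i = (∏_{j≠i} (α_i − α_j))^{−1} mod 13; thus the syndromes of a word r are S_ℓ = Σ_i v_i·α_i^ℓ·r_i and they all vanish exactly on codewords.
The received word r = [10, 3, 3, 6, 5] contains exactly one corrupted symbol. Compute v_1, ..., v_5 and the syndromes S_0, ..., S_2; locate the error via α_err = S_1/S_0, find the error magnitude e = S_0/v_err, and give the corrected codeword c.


S = (4, 5, 3), error at position 3, error magnitude e = 12, c = [10, 3, 4, 6, 5].

Step 1: column multipliers v_i = (∏_{j≠i}(α_i − α_j))^{−1} mod 13.
  i = 1 (α = 6): (6−1)(6−11)(6−5)(6−8) = 5·(−5)·1·(−2) = 50 ≡ 11, so v_1 = 11^{−1} = 6 (mod 13).
  i = 2 (α = 1): (1−6)(1−11)(1−5)(1−8) = (−5)·(−10)·(−4)·(−7) = 1400 ≡ 9, so v_2 = 9^{−1} = 3 (mod 13).
  i = 3 (α = 11): (11−6)(11−1)(11−5)(11−8) = 5·10·6·3 = 900 ≡ 3, so v_3 = 3^{−1} = 9 (mod 13).
  i = 4 (α = 5): (5−6)(5−1)(5−11)(5−8) = (−1)·4·(−6)·(−3) = −72 ≡ 6, so v_4 = 6^{−1} = 11 (mod 13).
  i = 5 (α = 8): (8−6)(8−1)(8−11)(8−5) = 2·7·(−3)·3 = −126 ≡ 4, so v_5 = 4^{−1} = 10 (mod 13).
  v = [6, 3, 9, 11, 10].
Step 2: syndromes of r = [10, 3, 3, 6, 5] (all sums mod 13).
  S_0 = Σ v_i r_i = 6·10 + 3·3 + 9·3 + 11·6 + 10·5 = 212 ≡ 4.
  S_1 = Σ v_i α_i r_i = 6·6·10 + 3·1·3 + 9·11·3 + 11·5·6 + 10·8·5 = 1396 ≡ 5.
  α_i^2 mod 13 = [10, 1, 4, 12, 12].
  S_2 = Σ v_i α_i^2 r_i = 6·10·10 + 3·1·3 + 9·4·3 + 11·12·6 + 10·12·5 = 2109 ≡ 3.
  S = (4, 5, 3) ≠ 0, so r is not a codeword (an error is present).
Step 3: locate the error. For a single error e at position i, S_ℓ = v_i·e·α_i^ℓ, so α_err = S_1/S_0.
  S_0^{−1} = 4^{−1} = 10 (mod 13), so α_err = 5·10 = 50 ≡ 11 = α_3. Error position i = 3.
  Consistency check: S_2/S_1 = 3·8 = 24 ≡ 11 = α_err ✓ (single-error assumption holds).
Step 4: error magnitude e = S_0/v_3 = S_0·∏_{j≠3}(α_3 − α_j) = 4·3 = 12 ≡ 12 (mod 13).
Step 5: correct position 3: c_3 = r_3 − e = 3 − 12 ≡ 4 (mod 13). Hence c = [10, 3, 4, 6, 5].
  Check: interpolating c through the α_i gives m(x) = 12 + 4·x (degree < 2) with m(α_i) = c_i for every i, so c is indeed a codeword.


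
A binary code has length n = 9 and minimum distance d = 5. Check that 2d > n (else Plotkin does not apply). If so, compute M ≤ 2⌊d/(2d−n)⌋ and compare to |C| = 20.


Plotkin bound M ≤ 10; given |C| = 20 > bound (violated).

Check applicability: 2d = 10, n = 9.
2d − n = 1 > 0, so Plotkin applies.
Compute d/(2d−n) = 5/1 ≈ 5.0000.
⌊d/(2d−n)⌋ = 5.
Plotkin bound: M ≤ 2·5 = 10.
Given |C| = 20, check: VIOLATED.
This |C| is above the Plotkin bound, so no binary code with n = 9, d = 5 and 20 codewords exists.


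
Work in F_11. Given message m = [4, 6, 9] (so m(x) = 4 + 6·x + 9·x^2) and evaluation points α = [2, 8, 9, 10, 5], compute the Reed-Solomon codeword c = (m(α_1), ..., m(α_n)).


c = [8, 1, 6, 7, 6]

Message polynomial: m(x) = 4 + 6·x + 9·x^2 (mod 11).
For each evaluation point α_i, compute m(α_i) mod 11:
  α_1 = 2: Horner steps 9 → 2 → 8, so m(2) = 8.
  α_2 = 8: Horner steps 9 → 1 → 1, so m(8) = 1.
  α_3 = 9: Horner steps 9 → 10 → 6, so m(9) = 6.
  α_4 = 10: Horner steps 9 → 8 → 7, so m(10) = 7.
  α_5 = 5: Horner steps 9 → 7 → 6, so m(5) = 6.
Codeword c = [8, 1, 6, 7, 6] ∈ F_11^5.
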